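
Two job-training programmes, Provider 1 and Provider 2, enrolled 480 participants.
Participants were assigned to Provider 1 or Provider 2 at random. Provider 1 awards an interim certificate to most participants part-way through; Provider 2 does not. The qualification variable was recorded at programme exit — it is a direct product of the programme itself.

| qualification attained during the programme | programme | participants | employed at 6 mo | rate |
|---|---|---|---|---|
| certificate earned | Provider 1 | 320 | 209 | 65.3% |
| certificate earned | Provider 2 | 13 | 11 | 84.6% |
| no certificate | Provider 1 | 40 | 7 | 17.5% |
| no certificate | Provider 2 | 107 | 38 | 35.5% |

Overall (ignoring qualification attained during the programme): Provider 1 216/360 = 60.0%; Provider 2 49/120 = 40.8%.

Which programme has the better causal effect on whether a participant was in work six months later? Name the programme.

Provider 1

The stratified and pooled comparisons disagree (Provider 2 wins within each qualification attained during the programme; Provider 1 wins overall), so the answer turns on the causal role of qualification attained during the programme.
Qualification attained during the programme is recorded after the programme and is itself shifted by it — it sits on the causal path from programme to outcome. Conditioning on a mediator would strip out part of the effect we want; the pooled comparison gives the total causal effect.
Pooled: Provider 1 60.0% vs Provider 2 40.8%; Provider 1 is higher overall.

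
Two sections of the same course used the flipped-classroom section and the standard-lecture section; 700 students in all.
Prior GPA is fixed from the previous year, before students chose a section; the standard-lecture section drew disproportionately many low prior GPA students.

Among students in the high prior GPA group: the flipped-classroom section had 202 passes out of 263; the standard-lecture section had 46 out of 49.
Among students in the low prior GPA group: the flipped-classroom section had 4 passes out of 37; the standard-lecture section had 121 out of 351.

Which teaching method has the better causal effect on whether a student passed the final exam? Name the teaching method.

the standard-lecture section

Prior GPA band satisfies the back-door criterion: it is not a descendant of the teaching method, and it blocks the spurious path from teaching method to outcome. Adjusting for it (i.e., using the within-prior GPA band rates) gives the causal effect.
Within each level — high prior GPA: 76.8% vs 93.9%; low prior GPA: 10.8% vs 34.5% — the standard-lecture section is higher every time.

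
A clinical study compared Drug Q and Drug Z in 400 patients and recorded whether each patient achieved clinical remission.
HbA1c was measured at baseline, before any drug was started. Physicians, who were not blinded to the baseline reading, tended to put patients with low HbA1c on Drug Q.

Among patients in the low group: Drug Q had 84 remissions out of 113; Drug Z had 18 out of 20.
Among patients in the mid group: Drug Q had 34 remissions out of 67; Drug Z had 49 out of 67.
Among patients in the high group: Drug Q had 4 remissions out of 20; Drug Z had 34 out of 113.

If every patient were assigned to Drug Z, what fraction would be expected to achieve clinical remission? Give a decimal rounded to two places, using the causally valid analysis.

Nothing the drug does changes HbA1c; the imbalance is an allocation artefact. With HbA1c also predicting the outcome, the pooled figure is confounded, and the within-stratum comparison is the causal one.
Standardising Drug Z to the population HbA1c mix: 0.333·18/20 + 0.335·49/67 + 0.333·34/113 = 0.644.

0.64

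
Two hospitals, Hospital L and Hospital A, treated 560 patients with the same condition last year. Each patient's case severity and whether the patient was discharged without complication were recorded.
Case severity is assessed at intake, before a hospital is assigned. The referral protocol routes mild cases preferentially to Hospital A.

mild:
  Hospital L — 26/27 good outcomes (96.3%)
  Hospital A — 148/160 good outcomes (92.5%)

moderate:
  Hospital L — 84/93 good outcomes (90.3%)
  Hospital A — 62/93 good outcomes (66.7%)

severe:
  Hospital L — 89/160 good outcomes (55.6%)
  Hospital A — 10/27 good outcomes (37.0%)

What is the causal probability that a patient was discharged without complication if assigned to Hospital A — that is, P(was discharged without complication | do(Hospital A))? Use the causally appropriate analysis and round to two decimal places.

0.65

Case severity differs across hospitals for reasons unrelated to any effect of the hospital itself, and it separately predicts the outcome — a classic confounder. We must compare within case severity levels.
Standardising Hospital A to the population case severity mix: 0.334·148/160 + 0.332·62/93 + 0.334·10/27 = 0.654.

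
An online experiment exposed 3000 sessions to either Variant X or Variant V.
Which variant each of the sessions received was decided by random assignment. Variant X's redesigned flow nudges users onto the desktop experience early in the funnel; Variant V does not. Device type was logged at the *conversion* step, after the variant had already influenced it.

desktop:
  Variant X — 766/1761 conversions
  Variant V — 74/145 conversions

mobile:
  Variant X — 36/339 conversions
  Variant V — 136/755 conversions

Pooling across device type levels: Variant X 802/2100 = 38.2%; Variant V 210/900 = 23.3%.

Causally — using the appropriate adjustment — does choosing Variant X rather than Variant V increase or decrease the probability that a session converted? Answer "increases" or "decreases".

The stratified and pooled comparisons disagree (Variant V wins within each device type; Variant X wins overall), so the answer turns on the causal role of device type.
Because the variant influences device type, device type is a post-treatment mediator, not a confounder. Stratifying on it would bias the estimate; the causal effect is the crude pooled difference.
Pooled: Variant X 38.2% vs Variant V 23.3%; Variant X is higher overall.

increases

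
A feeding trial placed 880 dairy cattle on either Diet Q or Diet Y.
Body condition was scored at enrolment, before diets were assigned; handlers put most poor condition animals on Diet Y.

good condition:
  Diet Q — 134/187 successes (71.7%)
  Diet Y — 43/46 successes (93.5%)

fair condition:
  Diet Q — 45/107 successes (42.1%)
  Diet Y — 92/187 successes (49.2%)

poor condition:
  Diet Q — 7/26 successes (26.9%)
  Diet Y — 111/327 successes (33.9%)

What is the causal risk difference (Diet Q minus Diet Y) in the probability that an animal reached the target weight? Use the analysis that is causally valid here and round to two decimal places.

-0.11

The imbalance in starting body condition arose from how dairy cattle were allocated, not from anything the diet did; and starting body condition independently affects the outcome. The pooled gap is confounded — condition on starting body condition.
Adjusting over the population distribution of starting body condition: 0.265·(0.717−0.935) + 0.334·(0.421−0.492) + 0.401·(0.269−0.339) = -0.110.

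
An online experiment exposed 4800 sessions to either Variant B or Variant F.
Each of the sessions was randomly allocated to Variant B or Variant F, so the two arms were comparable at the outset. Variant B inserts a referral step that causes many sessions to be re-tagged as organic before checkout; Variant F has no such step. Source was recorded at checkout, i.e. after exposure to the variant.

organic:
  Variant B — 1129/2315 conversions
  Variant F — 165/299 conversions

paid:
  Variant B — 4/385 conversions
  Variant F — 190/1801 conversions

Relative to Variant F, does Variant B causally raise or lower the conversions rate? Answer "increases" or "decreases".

increases

Stratifying would compare variants among sessions the variants themselves sorted into traffic source groups — a form of selection on an intermediate. The unconditioned pooled rates give the total causal effect.
Pooled: Variant B 42.0% vs Variant F 16.9%; Variant B is higher overall.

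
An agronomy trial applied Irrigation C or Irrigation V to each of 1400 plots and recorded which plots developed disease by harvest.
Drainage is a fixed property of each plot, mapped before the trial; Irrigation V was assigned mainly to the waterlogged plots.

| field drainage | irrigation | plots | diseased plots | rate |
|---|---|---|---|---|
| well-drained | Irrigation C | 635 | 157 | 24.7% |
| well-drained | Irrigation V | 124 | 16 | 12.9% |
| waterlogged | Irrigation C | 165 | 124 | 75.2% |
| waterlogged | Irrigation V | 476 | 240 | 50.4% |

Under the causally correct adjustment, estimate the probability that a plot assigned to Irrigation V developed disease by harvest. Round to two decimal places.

0.30

The imbalance in field drainage arose from how plots were allocated, not from anything the irrigation did; and field drainage independently affects the outcome. The pooled gap is confounded — condition on field drainage.
Standardising Irrigation V to the population field drainage mix: 0.542·16/124 + 0.458·240/476 = 0.301.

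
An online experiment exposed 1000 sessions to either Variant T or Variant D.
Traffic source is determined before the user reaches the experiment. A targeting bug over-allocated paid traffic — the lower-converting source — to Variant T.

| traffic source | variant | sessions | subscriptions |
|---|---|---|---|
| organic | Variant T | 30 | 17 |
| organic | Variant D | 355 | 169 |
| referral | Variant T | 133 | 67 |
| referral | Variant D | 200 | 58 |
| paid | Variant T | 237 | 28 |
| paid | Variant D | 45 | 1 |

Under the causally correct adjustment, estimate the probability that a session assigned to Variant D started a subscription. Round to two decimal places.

Nothing the variant does changes traffic source; the imbalance is an allocation artefact. With traffic source also predicting the outcome, the pooled figure is confounded, and the within-stratum comparison is the causal one.
Standardising Variant D to the population traffic source mix: 0.385·169/355 + 0.333·58/200 + 0.282·1/45 = 0.286.

0.29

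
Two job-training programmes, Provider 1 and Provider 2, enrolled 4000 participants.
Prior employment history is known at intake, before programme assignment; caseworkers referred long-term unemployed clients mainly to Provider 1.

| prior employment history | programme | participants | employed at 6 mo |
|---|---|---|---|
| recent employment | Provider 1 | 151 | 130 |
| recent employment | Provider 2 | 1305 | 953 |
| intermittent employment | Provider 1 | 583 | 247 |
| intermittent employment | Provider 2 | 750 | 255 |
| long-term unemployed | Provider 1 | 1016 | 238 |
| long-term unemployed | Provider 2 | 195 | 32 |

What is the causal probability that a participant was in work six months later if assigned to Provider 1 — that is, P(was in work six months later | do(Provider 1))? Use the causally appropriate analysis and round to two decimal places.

0.53

Provider 1 is higher inside every prior employment history stratum but Provider 2 is higher in aggregate. Whether to stratify depends on how prior employment history relates to the programme.
Nothing the programme does changes prior employment history; the imbalance is an allocation artefact. With prior employment history also predicting the outcome, the pooled figure is confounded, and the within-stratum comparison is the causal one.
Standardising Provider 1 to the population prior employment history mix: 0.364·130/151 + 0.333·247/583 + 0.303·238/1016 = 0.525.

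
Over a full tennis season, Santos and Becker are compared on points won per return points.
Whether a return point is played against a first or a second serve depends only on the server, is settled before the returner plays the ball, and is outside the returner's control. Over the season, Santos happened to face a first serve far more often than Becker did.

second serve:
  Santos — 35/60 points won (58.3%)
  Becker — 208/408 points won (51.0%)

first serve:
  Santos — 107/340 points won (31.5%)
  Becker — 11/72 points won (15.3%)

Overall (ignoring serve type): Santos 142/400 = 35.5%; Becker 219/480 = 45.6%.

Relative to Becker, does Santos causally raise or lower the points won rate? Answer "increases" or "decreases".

increases

Since serve type is a pre-existing factor (not a product of the player) and it affects the outcome on its own, it is a confounder. The stratified rates, not the pooled rate, identify the causal effect.
Within each level — second serve: 58.3% vs 51.0%; first serve: 31.5% vs 15.3% — Santos is higher every time.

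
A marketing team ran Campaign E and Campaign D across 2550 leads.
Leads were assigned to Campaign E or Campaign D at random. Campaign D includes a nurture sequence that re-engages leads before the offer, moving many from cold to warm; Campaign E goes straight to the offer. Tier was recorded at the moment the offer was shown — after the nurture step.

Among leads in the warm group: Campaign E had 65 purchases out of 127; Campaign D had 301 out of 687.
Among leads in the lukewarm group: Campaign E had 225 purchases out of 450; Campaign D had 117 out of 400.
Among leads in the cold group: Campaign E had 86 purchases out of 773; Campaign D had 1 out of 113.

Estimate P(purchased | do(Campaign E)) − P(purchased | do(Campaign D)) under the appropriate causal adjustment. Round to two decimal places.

Within every engagement tier level Campaign E has the higher rate, yet pooled Campaign D does — Simpson's reversal.
Stratifying would compare campaigns among leads the campaigns themselves sorted into engagement tier groups — a form of selection on an intermediate. The unconditioned pooled rates give the total causal effect.
The causal difference is the pooled difference: 0.279 − 0.349 = -0.071.

-0.07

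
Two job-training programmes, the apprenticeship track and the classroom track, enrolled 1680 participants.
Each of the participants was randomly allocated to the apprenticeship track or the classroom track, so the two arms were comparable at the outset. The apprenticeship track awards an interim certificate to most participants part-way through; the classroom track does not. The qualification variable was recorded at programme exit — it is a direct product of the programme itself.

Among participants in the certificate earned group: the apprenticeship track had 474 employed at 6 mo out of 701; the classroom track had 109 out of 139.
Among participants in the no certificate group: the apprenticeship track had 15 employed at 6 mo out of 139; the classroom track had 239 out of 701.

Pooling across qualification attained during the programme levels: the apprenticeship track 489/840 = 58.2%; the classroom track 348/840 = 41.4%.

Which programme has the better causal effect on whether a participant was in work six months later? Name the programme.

the apprenticeship track

Within every qualification attained during the programme level the classroom track has the higher rate, yet pooled the apprenticeship track does — Simpson's reversal.
Stratifying would compare programmes among participants the programmes themselves sorted into qualification attained during the programme groups — a form of selection on an intermediate. The unconditioned pooled rates give the total causal effect.
Pooled: the apprenticeship track 58.2% vs the classroom track 41.4%; the apprenticeship track is higher overall.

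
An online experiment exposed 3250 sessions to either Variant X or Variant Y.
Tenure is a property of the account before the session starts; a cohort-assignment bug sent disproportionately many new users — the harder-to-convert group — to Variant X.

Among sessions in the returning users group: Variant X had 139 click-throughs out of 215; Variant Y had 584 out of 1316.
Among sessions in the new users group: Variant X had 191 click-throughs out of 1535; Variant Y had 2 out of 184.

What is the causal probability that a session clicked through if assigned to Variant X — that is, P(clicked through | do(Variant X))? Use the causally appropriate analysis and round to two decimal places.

0.37

The stratified and pooled comparisons disagree (Variant X wins within each user tenure; Variant Y wins overall), so the answer turns on the causal role of user tenure.
Here user tenure is a common cause — it drives both which variant a case falls under and the outcome. The crude comparison mixes populations; the stratum-specific rates are the causally relevant ones.
Standardising Variant X to the population user tenure mix: 0.471·139/215 + 0.529·191/1535 = 0.370.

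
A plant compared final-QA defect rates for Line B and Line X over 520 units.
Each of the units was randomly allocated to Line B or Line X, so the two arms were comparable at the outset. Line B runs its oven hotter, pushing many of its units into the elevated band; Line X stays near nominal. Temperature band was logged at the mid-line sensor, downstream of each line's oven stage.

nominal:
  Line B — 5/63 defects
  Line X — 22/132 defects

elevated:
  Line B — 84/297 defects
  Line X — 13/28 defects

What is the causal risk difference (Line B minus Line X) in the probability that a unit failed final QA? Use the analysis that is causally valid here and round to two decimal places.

+0.03

Line B is lower inside every in-process temperature band stratum but Line X is lower in aggregate. Whether to stratify depends on how in-process temperature band relates to the line.
In-process temperature band is downstream of the line. One should not condition on a consequence of treatment, so the overall rates are the right comparison.
The causal difference is the pooled difference: 0.247 − 0.219 = +0.028.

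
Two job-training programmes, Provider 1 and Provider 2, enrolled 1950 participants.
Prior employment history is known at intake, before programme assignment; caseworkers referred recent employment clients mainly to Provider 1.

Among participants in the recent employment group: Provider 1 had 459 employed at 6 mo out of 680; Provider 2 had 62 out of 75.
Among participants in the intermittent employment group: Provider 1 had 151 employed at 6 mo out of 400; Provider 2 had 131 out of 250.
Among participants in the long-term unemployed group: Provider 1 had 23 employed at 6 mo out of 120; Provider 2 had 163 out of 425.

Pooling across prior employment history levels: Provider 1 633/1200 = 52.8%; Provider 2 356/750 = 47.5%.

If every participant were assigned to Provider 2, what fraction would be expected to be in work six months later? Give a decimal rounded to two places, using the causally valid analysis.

Nothing the programme does changes prior employment history; the imbalance is an allocation artefact. With prior employment history also predicting the outcome, the pooled figure is confounded, and the within-stratum comparison is the causal one.
Standardising Provider 2 to the population prior employment history mix: 0.387·62/75 + 0.333·131/250 + 0.279·163/425 = 0.602.

0.60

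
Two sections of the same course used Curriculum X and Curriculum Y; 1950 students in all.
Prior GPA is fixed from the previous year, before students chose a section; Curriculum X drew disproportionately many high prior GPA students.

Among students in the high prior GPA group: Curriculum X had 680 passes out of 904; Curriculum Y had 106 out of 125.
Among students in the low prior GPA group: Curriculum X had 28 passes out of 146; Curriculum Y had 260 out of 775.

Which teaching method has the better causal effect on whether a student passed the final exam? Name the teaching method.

Curriculum Y

Here prior GPA band is a common cause — it drives both which teaching method a case falls under and the outcome. The crude comparison mixes populations; the stratum-specific rates are the causally relevant ones.
Within each level — high prior GPA: 75.2% vs 84.8%; low prior GPA: 19.2% vs 33.5% — Curriculum Y is higher every time.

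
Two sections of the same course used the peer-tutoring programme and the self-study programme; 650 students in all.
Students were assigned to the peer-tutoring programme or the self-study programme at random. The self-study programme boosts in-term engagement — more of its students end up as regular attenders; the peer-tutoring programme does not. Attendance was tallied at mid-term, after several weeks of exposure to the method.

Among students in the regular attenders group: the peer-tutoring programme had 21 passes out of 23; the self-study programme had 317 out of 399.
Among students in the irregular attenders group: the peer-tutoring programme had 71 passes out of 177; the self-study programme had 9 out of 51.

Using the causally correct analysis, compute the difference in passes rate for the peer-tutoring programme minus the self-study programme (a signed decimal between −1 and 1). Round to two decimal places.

Mid-term attendance is downstream of the teaching method. One should not condition on a consequence of treatment, so the overall rates are the right comparison.
The causal difference is the pooled difference: 0.460 − 0.724 = -0.264.

-0.26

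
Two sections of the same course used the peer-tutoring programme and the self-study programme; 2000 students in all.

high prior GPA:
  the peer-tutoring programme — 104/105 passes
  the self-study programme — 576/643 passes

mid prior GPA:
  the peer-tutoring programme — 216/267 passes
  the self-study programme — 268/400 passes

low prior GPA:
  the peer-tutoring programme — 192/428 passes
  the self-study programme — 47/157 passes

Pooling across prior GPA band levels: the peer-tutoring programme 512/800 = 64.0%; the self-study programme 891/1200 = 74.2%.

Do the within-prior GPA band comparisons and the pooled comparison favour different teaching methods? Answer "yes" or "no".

Within each prior GPA band level (high prior GPA 99.0% vs 89.6%; mid prior GPA 80.9% vs 67.0%; low prior GPA 44.9% vs 29.9%), the peer-tutoring programme has the higher rate every time. Pooled: 64.0% vs 74.2% — the self-study programme has the higher rate overall. The two comparisons disagree.

yes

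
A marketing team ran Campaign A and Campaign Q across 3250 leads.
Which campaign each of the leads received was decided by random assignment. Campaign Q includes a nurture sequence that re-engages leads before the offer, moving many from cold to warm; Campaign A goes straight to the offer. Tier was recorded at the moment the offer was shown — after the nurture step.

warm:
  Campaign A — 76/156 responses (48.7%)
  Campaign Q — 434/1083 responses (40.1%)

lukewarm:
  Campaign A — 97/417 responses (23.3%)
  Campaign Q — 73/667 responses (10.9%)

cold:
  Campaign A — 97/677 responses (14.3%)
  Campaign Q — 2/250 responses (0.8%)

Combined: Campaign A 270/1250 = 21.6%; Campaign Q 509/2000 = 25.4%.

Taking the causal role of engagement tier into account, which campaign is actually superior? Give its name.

Campaign Q

Campaign A is higher inside every engagement tier stratum but Campaign Q is higher in aggregate. Whether to stratify depends on how engagement tier relates to the campaign.
Engagement tier here is a post-treatment variable shaped by the campaign; conditioning on it would introduce bias rather than remove it. The overall comparison is the causal one.
Pooled: Campaign A 21.6% vs Campaign Q 25.4%; Campaign Q is higher overall.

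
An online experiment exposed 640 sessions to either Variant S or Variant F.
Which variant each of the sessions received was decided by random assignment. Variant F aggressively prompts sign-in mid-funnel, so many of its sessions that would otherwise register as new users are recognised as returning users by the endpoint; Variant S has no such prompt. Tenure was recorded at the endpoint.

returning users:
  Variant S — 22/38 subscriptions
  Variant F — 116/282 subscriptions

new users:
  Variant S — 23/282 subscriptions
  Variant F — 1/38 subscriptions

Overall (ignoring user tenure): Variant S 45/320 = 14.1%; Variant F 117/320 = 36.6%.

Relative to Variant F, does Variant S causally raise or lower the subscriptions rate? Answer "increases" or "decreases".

The stratified and pooled comparisons disagree (Variant S wins within each user tenure; Variant F wins overall), so the answer turns on the causal role of user tenure.
User tenure is recorded after the variant and is itself shifted by it — it sits on the causal path from variant to outcome. Conditioning on a mediator would strip out part of the effect we want; the pooled comparison gives the total causal effect.
Pooled: Variant S 14.1% vs Variant F 36.6%; Variant F is higher overall.

decreases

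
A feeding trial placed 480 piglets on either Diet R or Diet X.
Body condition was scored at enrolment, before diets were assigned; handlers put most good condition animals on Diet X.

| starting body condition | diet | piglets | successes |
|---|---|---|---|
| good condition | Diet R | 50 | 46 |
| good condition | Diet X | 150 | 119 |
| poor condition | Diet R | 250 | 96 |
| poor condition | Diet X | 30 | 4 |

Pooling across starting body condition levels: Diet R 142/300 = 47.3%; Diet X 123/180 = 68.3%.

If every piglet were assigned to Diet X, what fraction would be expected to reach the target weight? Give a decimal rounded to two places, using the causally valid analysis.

0.41

The stratified and pooled comparisons disagree (Diet R wins within each starting body condition; Diet X wins overall), so the answer turns on the causal role of starting body condition.
Nothing the diet does changes starting body condition; the imbalance is an allocation artefact. With starting body condition also predicting the outcome, the pooled figure is confounded, and the within-stratum comparison is the causal one.
Standardising Diet X to the population starting body condition mix: 0.417·119/150 + 0.583·4/30 = 0.408.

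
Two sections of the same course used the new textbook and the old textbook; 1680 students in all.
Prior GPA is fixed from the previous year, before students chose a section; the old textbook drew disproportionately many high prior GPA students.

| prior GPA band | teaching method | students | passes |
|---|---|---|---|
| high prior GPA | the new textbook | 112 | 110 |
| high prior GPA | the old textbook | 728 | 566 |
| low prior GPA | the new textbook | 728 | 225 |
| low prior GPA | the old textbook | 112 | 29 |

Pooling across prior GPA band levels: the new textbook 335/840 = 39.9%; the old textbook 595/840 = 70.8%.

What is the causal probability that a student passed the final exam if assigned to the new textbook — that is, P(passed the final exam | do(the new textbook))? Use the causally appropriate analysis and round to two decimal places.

0.65

The prior GPA band-specific comparison favours the new textbook throughout, but the pooled figures favour the old textbook. The question is whether to condition on prior GPA band.
Here prior GPA band is a common cause — it drives both which teaching method a case falls under and the outcome. The crude comparison mixes populations; the stratum-specific rates are the causally relevant ones.
Standardising the new textbook to the population prior GPA band mix: 0.500·110/112 + 0.500·225/728 = 0.646.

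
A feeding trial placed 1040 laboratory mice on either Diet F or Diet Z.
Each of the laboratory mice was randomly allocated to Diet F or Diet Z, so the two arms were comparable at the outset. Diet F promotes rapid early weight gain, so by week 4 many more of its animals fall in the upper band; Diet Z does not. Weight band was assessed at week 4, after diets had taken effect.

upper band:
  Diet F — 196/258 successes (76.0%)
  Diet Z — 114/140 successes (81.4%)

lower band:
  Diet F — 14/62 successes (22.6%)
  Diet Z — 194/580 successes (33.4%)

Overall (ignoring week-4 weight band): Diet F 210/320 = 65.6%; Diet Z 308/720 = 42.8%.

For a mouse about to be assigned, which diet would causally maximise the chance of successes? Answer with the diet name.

Diet F

Diet Z is higher inside every week-4 weight band stratum but Diet F is higher in aggregate. Whether to stratify depends on how week-4 weight band relates to the diet.
The distribution of week-4 weight band is itself part of what the diet does — it is an intermediate outcome. Holding it fixed would remove that part of the effect; the total effect is the pooled difference.
Pooled: Diet F 65.6% vs Diet Z 42.8%; Diet F is higher overall.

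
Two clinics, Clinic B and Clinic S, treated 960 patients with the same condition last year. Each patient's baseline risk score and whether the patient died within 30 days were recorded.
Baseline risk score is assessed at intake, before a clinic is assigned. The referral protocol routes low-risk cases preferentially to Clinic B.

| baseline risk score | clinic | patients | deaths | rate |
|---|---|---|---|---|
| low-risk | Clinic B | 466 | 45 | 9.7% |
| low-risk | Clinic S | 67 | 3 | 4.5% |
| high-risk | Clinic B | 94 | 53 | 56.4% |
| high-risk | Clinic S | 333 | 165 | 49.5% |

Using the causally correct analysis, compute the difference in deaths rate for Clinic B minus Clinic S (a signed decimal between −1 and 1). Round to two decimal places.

+0.06

Baseline risk score differs across clinics for reasons unrelated to any effect of the clinic itself, and it separately predicts the outcome — a classic confounder. We must compare within baseline risk score levels.
Adjusting over the population distribution of baseline risk score: 0.555·(0.097−0.045) + 0.445·(0.564−0.495) = +0.059.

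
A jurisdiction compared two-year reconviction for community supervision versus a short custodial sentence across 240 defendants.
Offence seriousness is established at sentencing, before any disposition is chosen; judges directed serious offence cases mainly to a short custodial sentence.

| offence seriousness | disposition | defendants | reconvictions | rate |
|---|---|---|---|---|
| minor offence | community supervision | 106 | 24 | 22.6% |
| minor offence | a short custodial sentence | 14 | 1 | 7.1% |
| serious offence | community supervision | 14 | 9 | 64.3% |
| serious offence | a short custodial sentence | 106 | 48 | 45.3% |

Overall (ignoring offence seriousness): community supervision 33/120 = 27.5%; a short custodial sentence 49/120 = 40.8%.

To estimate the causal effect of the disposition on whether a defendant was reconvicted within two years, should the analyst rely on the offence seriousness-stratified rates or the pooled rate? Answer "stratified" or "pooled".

stratified

a short custodial sentence is lower inside every offence seriousness stratum but community supervision is lower in aggregate. Whether to stratify depends on how offence seriousness relates to the disposition.
The imbalance in offence seriousness arose from how defendants were allocated, not from anything the disposition did; and offence seriousness independently affects the outcome. The pooled gap is confounded — condition on offence seriousness.
Within each level — minor offence: 22.6% vs 7.1%; serious offence: 64.3% vs 45.3% — a short custodial sentence is lower every time.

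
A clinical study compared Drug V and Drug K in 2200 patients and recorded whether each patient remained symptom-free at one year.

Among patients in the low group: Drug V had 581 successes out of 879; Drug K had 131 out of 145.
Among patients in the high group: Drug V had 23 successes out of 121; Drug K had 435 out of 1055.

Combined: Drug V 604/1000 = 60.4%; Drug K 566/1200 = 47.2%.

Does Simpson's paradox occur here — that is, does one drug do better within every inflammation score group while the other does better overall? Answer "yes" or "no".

yes

Within each inflammation score level (low 66.1% vs 90.3%; high 19.0% vs 41.2%), Drug K has the higher rate every time. Pooled: 60.4% vs 47.2% — Drug V has the higher rate overall. The two comparisons disagree.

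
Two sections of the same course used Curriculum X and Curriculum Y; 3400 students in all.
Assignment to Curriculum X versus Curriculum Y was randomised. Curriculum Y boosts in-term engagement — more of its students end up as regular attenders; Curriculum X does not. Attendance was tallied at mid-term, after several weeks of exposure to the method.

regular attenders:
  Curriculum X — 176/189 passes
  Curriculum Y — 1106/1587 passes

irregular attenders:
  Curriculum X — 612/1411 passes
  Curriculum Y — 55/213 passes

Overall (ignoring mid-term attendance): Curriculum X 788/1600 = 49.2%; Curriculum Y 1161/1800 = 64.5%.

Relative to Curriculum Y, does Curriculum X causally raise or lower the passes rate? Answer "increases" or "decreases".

decreases

Within every mid-term attendance level Curriculum X has the higher rate, yet pooled Curriculum Y does — Simpson's reversal.
Mid-term attendance lies on the pathway teaching method → mid-term attendance → outcome, so adjusting for it blocks the indirect effect. For the total causal effect of teaching method, use the unadjusted pooled rates.
Pooled: Curriculum X 49.2% vs Curriculum Y 64.5%; Curriculum Y is higher overall.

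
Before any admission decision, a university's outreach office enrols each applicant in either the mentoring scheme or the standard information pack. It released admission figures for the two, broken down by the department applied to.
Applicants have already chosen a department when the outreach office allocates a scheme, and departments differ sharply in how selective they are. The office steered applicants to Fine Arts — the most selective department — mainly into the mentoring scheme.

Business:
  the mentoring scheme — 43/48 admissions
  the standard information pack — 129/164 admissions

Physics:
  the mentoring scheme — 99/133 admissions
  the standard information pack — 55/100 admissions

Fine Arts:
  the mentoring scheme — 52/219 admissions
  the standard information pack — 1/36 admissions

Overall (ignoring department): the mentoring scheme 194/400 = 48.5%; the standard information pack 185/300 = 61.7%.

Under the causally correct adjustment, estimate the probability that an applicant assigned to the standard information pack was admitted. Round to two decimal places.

Department differs across outreach schemes for reasons unrelated to any effect of the outreach scheme itself, and it separately predicts the outcome — a classic confounder. We must compare within department levels.
Standardising the standard information pack to the population department mix: 0.303·129/164 + 0.333·55/100 + 0.364·1/36 = 0.431.

0.43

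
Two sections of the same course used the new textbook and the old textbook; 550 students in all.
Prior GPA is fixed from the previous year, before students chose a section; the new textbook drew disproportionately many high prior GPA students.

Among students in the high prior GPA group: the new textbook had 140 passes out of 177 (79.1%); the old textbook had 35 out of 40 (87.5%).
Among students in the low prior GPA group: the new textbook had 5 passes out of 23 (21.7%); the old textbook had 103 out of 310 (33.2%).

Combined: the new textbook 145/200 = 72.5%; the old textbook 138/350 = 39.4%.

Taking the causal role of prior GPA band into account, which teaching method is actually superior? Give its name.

The prior GPA band-specific comparison favours the old textbook throughout, but the pooled figures favour the new textbook. The question is whether to condition on prior GPA band.
Nothing the teaching method does changes prior GPA band; the imbalance is an allocation artefact. With prior GPA band also predicting the outcome, the pooled figure is confounded, and the within-stratum comparison is the causal one.
Within each level — high prior GPA: 79.1% vs 87.5%; low prior GPA: 21.7% vs 33.2% — the old textbook is higher every time.

the old textbook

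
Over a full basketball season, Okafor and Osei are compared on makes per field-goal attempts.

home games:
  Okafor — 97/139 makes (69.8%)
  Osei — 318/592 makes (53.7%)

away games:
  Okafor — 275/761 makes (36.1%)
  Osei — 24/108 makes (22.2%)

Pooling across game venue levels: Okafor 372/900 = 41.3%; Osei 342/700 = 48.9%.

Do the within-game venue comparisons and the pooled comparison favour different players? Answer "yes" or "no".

yes

Within each game venue level (home games 69.8% vs 53.7%; away games 36.1% vs 22.2%), Okafor has the higher rate every time. Pooled: 41.3% vs 48.9% — Osei has the higher rate overall. The two comparisons disagree.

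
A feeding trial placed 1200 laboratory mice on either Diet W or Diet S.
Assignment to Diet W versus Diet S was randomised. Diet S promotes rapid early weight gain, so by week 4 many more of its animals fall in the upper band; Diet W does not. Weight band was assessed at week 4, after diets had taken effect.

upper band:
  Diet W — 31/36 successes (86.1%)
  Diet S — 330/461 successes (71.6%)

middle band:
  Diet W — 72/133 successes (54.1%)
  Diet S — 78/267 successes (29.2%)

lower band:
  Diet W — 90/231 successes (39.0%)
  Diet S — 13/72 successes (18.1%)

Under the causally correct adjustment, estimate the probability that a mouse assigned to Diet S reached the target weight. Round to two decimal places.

0.53

Week-4 weight band is downstream of the diet. One should not condition on a consequence of treatment, so the overall rates are the right comparison.
So P(outcome | do(Diet S)) is just the pooled rate for Diet S: 421/800 = 0.526.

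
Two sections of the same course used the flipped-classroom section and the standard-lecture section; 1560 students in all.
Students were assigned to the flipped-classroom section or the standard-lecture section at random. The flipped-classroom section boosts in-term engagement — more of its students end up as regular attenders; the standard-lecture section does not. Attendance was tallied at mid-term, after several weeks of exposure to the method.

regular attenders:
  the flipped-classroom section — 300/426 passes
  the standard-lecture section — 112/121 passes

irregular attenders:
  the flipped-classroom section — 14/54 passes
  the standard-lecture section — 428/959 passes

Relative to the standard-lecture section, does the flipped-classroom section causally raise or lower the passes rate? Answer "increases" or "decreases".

increases

Mid-term attendance lies on the pathway teaching method → mid-term attendance → outcome, so adjusting for it blocks the indirect effect. For the total causal effect of teaching method, use the unadjusted pooled rates.
Pooled: the flipped-classroom section 65.4% vs the standard-lecture section 50.0%; the flipped-classroom section is higher overall.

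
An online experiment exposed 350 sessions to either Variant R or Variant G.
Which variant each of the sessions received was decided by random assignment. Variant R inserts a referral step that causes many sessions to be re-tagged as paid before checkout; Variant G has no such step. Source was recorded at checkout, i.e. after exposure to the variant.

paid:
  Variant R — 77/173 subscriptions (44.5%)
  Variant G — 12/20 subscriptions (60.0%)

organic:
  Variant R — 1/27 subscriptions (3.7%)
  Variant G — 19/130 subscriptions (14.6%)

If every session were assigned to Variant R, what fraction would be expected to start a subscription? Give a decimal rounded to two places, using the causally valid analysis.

0.39

Because the variant influences traffic source, traffic source is a post-treatment mediator, not a confounder. Stratifying on it would bias the estimate; the causal effect is the crude pooled difference.
So P(outcome | do(Variant R)) is just the pooled rate for Variant R: 78/200 = 0.390.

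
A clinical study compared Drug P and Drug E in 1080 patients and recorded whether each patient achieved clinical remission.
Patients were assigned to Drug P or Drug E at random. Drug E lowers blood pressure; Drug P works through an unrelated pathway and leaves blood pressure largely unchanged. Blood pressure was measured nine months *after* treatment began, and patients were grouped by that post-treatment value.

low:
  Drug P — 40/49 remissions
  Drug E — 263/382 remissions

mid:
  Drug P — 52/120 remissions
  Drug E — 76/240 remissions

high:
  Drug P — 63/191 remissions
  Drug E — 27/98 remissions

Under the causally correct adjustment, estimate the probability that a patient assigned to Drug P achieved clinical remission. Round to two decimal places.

Within every blood pressure level Drug P has the higher rate, yet pooled Drug E does — Simpson's reversal.
Stratifying would compare drugs among patients the drugs themselves sorted into blood pressure groups — a form of selection on an intermediate. The unconditioned pooled rates give the total causal effect.
So P(outcome | do(Drug P)) is just the pooled rate for Drug P: 155/360 = 0.431.

0.43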